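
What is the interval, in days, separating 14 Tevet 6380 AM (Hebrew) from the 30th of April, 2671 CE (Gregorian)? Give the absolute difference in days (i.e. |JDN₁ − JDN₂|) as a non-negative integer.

JDN of the first date = 2678007.
JDN of the second date = 2696742.
|2696742 − 2678007| = 18735.

18735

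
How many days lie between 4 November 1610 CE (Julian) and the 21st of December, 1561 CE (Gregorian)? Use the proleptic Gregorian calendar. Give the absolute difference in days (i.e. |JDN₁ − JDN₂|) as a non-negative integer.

17860

JDN of the first date = 2309418.
JDN of the second date = 2291558.
|2291558 − 2309418| = 17860.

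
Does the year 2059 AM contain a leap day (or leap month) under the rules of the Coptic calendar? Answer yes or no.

yes

2059 mod 4 = 3; in the Coptic calendar a year is leap when year mod 4 = 3, so it is a leap year.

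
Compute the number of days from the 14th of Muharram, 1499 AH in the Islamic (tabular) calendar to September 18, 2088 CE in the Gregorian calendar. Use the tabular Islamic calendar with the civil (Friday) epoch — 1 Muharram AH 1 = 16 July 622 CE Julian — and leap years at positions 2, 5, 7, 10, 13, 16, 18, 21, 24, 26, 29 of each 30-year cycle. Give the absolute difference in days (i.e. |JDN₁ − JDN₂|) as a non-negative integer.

JDN of the first date = 2479294.
JDN of the second date = 2483948.
|2483948 − 2479294| = 4654.

4654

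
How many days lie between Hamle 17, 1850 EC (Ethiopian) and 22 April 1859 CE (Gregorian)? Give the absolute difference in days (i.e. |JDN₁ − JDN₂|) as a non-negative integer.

273

JDN of the first date = 2399884.
JDN of the second date = 2400157.
|2400157 − 2399884| = 273.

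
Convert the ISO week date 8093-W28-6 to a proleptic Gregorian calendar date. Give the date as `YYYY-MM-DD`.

8093-07-11

ISO week 1 of 8093 is the week containing the first Thursday of 8093.
Week 28, day 6 (Saturday) lands on 8093-07-11.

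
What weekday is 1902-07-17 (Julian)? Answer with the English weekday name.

Wednesday

This is JDN 2415961 (30 July 1902 Gregorian).
2415961 ≡ 2 (mod 7); counting from Monday = 0 gives Wednesday.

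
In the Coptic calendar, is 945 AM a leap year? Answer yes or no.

945 mod 4 = 1; in the Coptic calendar a year is leap when year mod 4 = 3, so it is a common year.

no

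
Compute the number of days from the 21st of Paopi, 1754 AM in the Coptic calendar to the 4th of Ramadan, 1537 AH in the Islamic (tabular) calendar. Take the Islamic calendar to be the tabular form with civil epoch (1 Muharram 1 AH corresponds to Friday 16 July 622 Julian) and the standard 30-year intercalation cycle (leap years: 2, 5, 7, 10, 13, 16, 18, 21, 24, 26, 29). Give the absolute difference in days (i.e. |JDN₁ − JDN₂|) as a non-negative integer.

JDN of the first date = 2465363.
JDN of the second date = 2492986.
|2492986 − 2465363| = 27623.

27623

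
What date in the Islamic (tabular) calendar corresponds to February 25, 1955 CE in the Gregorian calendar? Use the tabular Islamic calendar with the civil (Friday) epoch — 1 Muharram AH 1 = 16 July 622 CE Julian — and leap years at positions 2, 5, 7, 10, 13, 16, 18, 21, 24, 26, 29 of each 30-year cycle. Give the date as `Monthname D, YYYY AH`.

Rajab 3, 1374 AH

Both dates share Julian Day Number 2435164; in the tabular Islamic calendar that is 3 Rajab 1374 AH.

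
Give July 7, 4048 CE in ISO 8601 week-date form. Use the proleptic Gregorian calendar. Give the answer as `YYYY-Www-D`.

The weekday is Tuesday (ISO weekday 2).
That Tuesday belongs to ISO week 28 of ISO year 4048.

4048-W28-2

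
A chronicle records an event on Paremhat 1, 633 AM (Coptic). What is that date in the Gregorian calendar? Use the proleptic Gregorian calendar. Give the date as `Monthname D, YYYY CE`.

March 2, 917 CE

Both dates share Julian Day Number 2056048; in the Gregorian calendar that is 2 March 917 CE.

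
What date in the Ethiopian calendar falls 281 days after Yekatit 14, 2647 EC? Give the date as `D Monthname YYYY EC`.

19 Hidar 2648 EC

JDN of Yekatit 14, 2647 EC = 2690835.
2690835 + 281 = 2691116.
JDN 2691116 in the Ethiopian calendar is 19 Hidar 2648 EC.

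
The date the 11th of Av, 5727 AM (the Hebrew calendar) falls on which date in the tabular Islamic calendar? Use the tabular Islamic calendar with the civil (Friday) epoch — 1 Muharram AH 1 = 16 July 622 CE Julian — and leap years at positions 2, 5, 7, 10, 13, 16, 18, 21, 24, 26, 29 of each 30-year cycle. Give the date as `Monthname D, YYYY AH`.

The source date corresponds to 17 August 1967 in the Gregorian calendar (JDN 2439720).
That day falls on 11 Jumada al-Awwal 1387 AH in the tabular Islamic calendar.

Jumada al-Awwal 11, 1387 AH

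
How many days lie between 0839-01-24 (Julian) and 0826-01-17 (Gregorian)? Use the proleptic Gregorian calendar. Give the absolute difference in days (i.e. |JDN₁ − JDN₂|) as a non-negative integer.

JDN of the first date = 2027526.
JDN of the second date = 2022767.
|2022767 − 2027526| = 4759.

4759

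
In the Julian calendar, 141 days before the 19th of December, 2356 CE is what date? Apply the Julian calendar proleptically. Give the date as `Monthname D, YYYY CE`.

July 31, 2356 CE

The starting date is JDN 2581940; 2581940 − 141 = 2581799.
JDN 2581799 corresponds to July 31, 2356 CE.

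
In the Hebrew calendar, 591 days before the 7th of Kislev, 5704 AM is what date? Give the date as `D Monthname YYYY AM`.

The starting date is JDN 2431063; 2431063 − 591 = 2430472.
JDN 2430472 corresponds to 5 Iyar 5702 AM.

5 Iyar 5702 AM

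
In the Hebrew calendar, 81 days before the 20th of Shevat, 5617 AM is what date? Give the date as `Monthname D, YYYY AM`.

Cheshvan 27, 5617 AM

Counting 81 days back from JDN 2399360 reaches JDN 2399279, which is Cheshvan 27, 5617 AM.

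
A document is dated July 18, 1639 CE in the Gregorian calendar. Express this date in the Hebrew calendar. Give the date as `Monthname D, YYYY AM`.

Tammuz 16, 5399 AM

Both dates share Julian Day Number 2319891; in the Hebrew calendar that is 16 Tammuz 5399 AM.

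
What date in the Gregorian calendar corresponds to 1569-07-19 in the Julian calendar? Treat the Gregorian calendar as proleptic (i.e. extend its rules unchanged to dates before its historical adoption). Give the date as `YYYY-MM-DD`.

At this point the Julian calendar is 10 days behind the Gregorian.
19 July 1569 Julian + 10 days → 29 July 1569 Gregorian.

1569-07-29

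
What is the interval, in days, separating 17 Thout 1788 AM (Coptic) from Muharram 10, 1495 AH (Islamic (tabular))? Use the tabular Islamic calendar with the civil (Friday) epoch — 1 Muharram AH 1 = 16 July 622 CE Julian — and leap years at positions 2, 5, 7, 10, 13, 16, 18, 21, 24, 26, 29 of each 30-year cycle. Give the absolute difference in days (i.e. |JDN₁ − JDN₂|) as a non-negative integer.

125

JDN of the first date = 2477748.
JDN of the second date = 2477873.
|2477873 − 2477748| = 125.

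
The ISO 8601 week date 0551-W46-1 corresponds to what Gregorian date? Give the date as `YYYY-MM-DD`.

0551-11-15

ISO week 1 of 551 is the week containing the first Thursday of 551.
Week 46, day 1 (Monday) lands on 0551-11-15.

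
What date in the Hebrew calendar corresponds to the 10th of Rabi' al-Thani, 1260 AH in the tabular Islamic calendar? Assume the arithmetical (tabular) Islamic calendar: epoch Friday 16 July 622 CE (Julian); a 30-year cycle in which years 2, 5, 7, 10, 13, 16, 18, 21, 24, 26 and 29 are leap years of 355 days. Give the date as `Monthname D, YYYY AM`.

Both dates share Julian Day Number 2394686; in the Hebrew calendar that is 10 Iyar 5604 AM.

Iyar 10, 5604 AM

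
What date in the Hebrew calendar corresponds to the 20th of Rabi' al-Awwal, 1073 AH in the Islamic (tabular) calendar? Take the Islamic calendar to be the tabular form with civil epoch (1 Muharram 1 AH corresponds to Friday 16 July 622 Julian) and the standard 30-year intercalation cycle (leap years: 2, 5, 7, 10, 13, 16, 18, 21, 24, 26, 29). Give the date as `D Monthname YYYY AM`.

Both dates share Julian Day Number 2328399; in the Hebrew calendar that is 20 Cheshvan 5423 AM.

20 Cheshvan 5423 AM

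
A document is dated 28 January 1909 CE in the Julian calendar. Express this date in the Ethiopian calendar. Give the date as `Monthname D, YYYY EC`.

Both dates share Julian Day Number 2418348; in the Ethiopian calendar that is 3 Yekatit 1901 EC.

Yekatit 3, 1901 EC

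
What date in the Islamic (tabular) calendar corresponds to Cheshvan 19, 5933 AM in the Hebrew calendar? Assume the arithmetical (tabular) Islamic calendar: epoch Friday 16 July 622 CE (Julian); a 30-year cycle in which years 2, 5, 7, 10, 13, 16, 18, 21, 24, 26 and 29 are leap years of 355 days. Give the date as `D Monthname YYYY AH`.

Julian Day Number of the source date = 2514677.
Converting JDN 2514677 to the tabular Islamic calendar gives 19 Dhu al-Qa'dah 1598 AH.

19 Dhu al-Qa'dah 1598 AH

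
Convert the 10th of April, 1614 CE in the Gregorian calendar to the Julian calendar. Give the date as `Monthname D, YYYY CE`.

March 31, 1614 CE

The Julian–Gregorian offset here is 10 days (Julian trailing).
10 April 1614 Gregorian − 10 days → 31 March 1614 Julian.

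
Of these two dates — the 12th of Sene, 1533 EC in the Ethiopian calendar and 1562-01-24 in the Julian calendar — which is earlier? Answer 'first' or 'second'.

First date → JDN 2284065; second date → JDN 2291602.
JDN 2284065 < JDN 2291602, so the first date is earlier.

first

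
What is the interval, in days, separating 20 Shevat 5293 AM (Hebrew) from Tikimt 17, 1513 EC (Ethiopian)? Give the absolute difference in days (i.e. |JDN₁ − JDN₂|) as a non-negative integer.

4477

First date → JDN 2281002; second date → JDN 2276525.
The interval is |2281002 − 2276525| = 4477 days.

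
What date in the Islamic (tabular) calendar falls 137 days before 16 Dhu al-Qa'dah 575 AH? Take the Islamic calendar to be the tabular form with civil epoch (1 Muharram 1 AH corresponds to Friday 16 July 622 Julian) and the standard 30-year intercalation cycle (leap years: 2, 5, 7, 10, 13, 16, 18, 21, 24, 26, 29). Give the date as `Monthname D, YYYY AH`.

Jumada al-Thani 26, 575 AH

The starting date is JDN 2152156; 2152156 − 137 = 2152019.
JDN 2152019 corresponds to Jumada al-Thani 26, 575 AH.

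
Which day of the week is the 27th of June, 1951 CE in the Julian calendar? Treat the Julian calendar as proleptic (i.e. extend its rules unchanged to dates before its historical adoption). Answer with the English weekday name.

Tuesday

This is JDN 2433838 (10 July 1951 Gregorian).
2433838 ≡ 1 (mod 7); counting from Monday = 0 gives Tuesday.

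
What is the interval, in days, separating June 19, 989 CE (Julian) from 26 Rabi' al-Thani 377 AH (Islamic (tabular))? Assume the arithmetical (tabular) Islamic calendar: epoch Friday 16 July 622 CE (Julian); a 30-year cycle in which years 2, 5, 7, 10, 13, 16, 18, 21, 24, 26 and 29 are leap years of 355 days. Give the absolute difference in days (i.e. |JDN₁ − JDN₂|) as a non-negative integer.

JDN of the first date = 2082460.
JDN of the second date = 2081796.
|2081796 − 2082460| = 664.

664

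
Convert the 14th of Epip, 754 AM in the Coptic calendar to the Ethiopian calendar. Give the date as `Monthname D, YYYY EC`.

Both dates share Julian Day Number 2100376; in the Ethiopian calendar that is 14 Hamle 1030 EC.

Hamle 14, 1030 EC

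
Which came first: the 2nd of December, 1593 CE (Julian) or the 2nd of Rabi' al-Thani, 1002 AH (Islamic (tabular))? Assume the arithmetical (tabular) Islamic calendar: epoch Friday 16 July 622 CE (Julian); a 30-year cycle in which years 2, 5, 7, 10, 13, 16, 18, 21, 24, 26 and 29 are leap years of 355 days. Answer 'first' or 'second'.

first

First date → JDN 2303237; second date → JDN 2303251.
JDN 2303237 < JDN 2303251, so the first date is earlier.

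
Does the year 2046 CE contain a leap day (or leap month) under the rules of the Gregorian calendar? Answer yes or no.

2046 is not divisible by 4, so it is a common year.

no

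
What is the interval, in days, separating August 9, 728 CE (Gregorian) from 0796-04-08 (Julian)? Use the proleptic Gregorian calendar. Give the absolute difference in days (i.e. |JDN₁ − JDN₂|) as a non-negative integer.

24718

First date → JDN 1987177; second date → JDN 2011895.
The interval is |1987177 − 2011895| = 24718 days.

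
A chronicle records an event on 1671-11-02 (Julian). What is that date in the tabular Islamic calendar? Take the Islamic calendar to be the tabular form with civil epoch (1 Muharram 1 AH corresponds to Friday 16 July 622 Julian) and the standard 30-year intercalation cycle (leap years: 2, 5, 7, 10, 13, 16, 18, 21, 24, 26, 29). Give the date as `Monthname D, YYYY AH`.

Rajab 10, 1082 AH

Both dates share Julian Day Number 2331696; in the tabular Islamic calendar that is 10 Rajab 1082 AH.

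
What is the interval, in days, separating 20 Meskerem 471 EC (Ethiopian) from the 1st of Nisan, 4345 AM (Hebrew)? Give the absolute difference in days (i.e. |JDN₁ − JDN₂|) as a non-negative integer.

First date → JDN 1895907; second date → JDN 1934796.
The interval is |1895907 − 1934796| = 38889 days.

38889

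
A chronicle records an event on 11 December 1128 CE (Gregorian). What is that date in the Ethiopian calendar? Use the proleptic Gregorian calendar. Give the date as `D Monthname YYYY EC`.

Both dates share Julian Day Number 2133398; in the Ethiopian calendar that is 8 Tahsas 1121 EC.

8 Tahsas 1121 EC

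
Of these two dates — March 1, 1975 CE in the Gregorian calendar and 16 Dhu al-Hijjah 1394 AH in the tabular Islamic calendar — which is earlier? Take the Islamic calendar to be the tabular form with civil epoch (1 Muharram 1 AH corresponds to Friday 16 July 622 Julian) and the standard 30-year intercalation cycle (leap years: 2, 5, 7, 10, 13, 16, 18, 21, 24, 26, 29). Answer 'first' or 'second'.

First date → JDN 2442473; second date → JDN 2442413.
JDN 2442413 < JDN 2442473, so the second date is earlier.

second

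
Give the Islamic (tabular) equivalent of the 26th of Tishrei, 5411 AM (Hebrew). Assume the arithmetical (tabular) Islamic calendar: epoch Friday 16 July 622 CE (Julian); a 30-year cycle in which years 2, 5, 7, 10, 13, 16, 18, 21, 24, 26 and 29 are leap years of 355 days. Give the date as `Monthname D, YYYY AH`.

The source date corresponds to 21 October 1650 in the Gregorian calendar (JDN 2324004).
That day falls on 25 Shawwal 1060 AH in the tabular Islamic calendar.

Shawwal 25, 1060 AH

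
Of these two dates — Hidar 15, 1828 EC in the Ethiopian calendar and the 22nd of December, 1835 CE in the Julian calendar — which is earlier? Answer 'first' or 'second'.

first

Converting both to JDN: 2391607 vs 2391647; the smaller is the first.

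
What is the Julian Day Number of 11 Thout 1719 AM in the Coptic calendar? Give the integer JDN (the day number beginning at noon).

Equivalently 21 September 2002 (Gregorian).
JDN 2299161 is 15 October 1582 CE (Gregorian); the target day is +153378 days from there, so JDN = 2452539.

2452539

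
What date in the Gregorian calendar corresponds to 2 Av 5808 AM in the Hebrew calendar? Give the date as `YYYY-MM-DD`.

2048-07-12

Julian Day Number of the source date = 2469270.
Converting JDN 2469270 to the Gregorian calendar gives 12 July 2048 CE.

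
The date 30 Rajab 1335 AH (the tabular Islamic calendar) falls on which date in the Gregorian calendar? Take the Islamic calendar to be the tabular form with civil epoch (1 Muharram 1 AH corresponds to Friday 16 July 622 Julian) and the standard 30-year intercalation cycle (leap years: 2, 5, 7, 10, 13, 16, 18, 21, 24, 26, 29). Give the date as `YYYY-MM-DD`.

Both dates share Julian Day Number 2421371; in the Gregorian calendar that is 22 May 1917 CE.

1917-05-22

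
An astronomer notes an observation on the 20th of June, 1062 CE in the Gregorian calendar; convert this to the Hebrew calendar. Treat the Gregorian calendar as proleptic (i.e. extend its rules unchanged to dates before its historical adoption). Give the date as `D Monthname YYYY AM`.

Julian Day Number of the source date = 2109118.
Converting JDN 2109118 to the Hebrew calendar gives 4 Tammuz 4822 AM.

4 Tammuz 4822 AM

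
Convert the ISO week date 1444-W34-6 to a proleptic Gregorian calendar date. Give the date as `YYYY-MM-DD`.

ISO week 1 of 1444 is the week containing the first Thursday of 1444.
Week 34, day 6 (Saturday) lands on 1444-08-24.

1444-08-24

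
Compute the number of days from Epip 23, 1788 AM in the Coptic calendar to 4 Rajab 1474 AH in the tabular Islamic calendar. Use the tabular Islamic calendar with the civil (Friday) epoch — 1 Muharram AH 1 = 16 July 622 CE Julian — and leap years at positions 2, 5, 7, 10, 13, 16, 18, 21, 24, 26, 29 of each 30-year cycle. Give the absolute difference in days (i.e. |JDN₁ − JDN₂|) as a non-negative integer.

7452

First date → JDN 2478054; second date → JDN 2470602.
The interval is |2478054 − 2470602| = 7452 days.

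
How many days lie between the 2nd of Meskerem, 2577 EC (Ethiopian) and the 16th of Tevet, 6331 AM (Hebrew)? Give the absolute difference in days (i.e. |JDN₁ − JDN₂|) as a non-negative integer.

4994

First date → JDN 2665106; second date → JDN 2660112.
The interval is |2665106 − 2660112| = 4994 days.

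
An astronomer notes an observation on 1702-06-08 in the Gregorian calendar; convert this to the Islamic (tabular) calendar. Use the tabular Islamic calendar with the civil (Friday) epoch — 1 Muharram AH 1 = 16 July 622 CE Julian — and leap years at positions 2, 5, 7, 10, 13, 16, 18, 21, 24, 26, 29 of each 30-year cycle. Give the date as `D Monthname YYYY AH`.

Julian Day Number of the source date = 2342861.
Converting JDN 2342861 to the tabular Islamic calendar gives 12 Muharram 1114 AH.

12 Muharram 1114 AH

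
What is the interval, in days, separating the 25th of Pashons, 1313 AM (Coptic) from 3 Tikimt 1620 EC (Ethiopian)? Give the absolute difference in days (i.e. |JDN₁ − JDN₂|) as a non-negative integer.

11091

JDN of the first date = 2304502.
JDN of the second date = 2315593.
|2315593 − 2304502| = 11091.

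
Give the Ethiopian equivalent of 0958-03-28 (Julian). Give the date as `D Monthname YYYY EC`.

2 Miyazya 950 EC

Both dates share Julian Day Number 2071054; in the Ethiopian calendar that is 2 Miyazya 950 EC.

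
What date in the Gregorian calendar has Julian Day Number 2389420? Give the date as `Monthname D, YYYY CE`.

JDN 2451545 is 1 Jan 2000; 2389420 is −62125 days from there.

November 28, 1829 CE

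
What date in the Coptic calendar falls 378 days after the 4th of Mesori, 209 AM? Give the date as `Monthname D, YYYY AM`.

Counting 378 days forward from JDN 1901335 reaches JDN 1901713, which is Mesori 17, 210 AM.

Mesori 17, 210 AM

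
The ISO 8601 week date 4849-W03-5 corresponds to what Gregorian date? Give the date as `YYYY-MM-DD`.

ISO week 1 of 4849 is the week containing the first Thursday of 4849.
Week 3, day 5 (Friday) lands on 4849-01-22.

4849-01-22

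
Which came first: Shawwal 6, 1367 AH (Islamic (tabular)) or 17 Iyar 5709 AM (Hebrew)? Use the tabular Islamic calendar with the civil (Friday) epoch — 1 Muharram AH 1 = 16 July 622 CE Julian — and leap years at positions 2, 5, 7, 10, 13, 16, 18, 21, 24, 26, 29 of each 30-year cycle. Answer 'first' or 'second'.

first

The two dates have Julian Day Numbers 2432776 and 2433053 respectively.
Since 2432776 < 2433053, the first date comes first.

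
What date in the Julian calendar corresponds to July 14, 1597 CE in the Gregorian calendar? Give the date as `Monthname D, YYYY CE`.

July 4, 1597 CE

At this point the Julian calendar is 10 days behind the Gregorian.
14 July 1597 Gregorian − 10 days → 4 July 1597 Julian.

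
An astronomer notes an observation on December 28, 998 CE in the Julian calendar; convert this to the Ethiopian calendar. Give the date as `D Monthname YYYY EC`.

2 Tir 991 EC

Julian Day Number of the source date = 2085939.
Converting JDN 2085939 to the Ethiopian calendar gives 2 Tir 991 EC.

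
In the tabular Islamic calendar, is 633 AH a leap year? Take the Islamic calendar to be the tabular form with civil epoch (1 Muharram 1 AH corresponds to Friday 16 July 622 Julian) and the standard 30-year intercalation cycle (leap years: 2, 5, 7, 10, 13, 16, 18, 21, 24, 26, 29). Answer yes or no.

Year 633 AH is year 3 of its 30-year cycle; leap positions are 2, 5, 7, 10, 13, 16, 18, 21, 24, 26, 29, so it is a common year (354 days).

no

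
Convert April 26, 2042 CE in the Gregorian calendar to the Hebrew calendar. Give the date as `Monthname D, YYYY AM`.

Both dates share Julian Day Number 2467001; in the Hebrew calendar that is 6 Iyar 5802 AM.

Iyar 6, 5802 AM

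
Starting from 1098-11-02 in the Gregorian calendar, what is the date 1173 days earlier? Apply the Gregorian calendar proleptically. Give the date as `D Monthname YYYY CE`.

17 August 1095 CE

Counting 1173 days back from JDN 2122402 reaches JDN 2121229, which is 17 August 1095 CE.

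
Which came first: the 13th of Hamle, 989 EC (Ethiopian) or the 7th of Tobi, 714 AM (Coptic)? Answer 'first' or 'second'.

first

First date → JDN 2085400; second date → JDN 2085579.
JDN 2085400 < JDN 2085579, so the first date is earlier.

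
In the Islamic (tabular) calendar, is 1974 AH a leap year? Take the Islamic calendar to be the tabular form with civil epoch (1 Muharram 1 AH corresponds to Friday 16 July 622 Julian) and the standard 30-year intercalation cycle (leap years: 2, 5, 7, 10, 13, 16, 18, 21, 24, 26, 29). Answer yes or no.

yes

Year 1974 AH is year 24 of its 30-year cycle; leap positions are 2, 5, 7, 10, 13, 16, 18, 21, 24, 26, 29, so it is a leap year (355 days).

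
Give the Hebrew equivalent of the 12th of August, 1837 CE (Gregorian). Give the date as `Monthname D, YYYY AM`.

Both dates share Julian Day Number 2392234; in the Hebrew calendar that is 11 Av 5597 AM.

Av 11, 5597 AM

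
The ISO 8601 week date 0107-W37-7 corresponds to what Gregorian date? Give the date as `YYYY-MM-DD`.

0107-09-18

ISO week 1 of 107 is the week containing the first Thursday of 107.
Week 37, day 7 (Sunday) lands on 0107-09-18.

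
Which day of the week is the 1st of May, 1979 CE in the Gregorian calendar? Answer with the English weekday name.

2443995 ≡ 1 (mod 7); counting from Monday = 0 gives Tuesday.

Tuesday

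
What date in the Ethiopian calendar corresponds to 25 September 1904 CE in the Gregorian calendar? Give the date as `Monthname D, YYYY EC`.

Both dates share Julian Day Number 2416749; in the Ethiopian calendar that is 15 Meskerem 1897 EC.

Meskerem 15, 1897 EC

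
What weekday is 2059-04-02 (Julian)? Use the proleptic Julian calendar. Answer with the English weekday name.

Tuesday

Equivalently 15 April 2059 Gregorian, JDN 2473199.
JDN 2473199 mod 7 = 1, and JDN 0 was a Monday, so this is a Tuesday.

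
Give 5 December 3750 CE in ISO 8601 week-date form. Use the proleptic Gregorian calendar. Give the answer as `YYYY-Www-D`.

3750-W49-6

The weekday is Saturday (ISO weekday 6).
That Saturday belongs to ISO week 49 of ISO year 3750.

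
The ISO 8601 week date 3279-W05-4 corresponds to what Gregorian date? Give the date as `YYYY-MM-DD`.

3279-02-02

ISO week 1 of 3279 is the week containing the first Thursday of 3279.
Week 5, day 4 (Thursday) lands on 3279-02-02.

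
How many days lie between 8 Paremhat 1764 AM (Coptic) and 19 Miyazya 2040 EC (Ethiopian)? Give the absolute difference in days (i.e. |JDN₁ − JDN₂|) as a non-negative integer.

41

JDN of the first date = 2469153.
JDN of the second date = 2469194.
|2469194 − 2469153| = 41.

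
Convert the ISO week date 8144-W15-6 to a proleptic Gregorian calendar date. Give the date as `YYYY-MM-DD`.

8144-04-11

ISO week 1 of 8144 is the week containing the first Thursday of 8144.
Week 15, day 6 (Saturday) lands on 8144-04-11.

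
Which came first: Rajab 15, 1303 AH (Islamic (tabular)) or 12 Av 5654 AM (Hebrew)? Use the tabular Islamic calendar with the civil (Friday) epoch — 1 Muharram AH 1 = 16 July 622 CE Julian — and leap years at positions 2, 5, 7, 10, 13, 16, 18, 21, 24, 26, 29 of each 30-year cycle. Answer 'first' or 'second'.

first

First date → JDN 2410016; second date → JDN 2413055.
JDN 2410016 < JDN 2413055, so the first date is earlier.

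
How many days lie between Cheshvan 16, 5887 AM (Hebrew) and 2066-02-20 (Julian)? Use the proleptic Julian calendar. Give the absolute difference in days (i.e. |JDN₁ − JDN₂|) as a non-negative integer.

22157

First date → JDN 2497872; second date → JDN 2475715.
The interval is |2497872 − 2475715| = 22157 days.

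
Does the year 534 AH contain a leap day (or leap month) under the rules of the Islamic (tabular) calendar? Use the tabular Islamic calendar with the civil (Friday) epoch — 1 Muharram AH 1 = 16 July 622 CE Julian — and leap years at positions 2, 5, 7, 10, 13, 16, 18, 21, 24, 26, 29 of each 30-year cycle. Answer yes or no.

Year 534 AH is year 24 of its 30-year cycle; leap positions are 2, 5, 7, 10, 13, 16, 18, 21, 24, 26, 29, so it is a leap year (355 days).

yes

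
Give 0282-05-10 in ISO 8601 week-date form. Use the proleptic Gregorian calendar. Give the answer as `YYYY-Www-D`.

The weekday is Wednesday (ISO weekday 3).
That Wednesday belongs to ISO week 19 of ISO year 282.

0282-W19-3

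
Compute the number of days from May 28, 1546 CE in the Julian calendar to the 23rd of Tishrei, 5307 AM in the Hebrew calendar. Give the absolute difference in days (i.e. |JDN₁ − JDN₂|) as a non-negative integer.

JDN of the first date = 2285882.
JDN of the second date = 2285996.
|2285996 − 2285882| = 114.

114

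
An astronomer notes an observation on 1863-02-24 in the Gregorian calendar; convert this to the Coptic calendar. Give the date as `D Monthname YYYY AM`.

18 Meshir 1579 AM

Both dates share Julian Day Number 2401561; in the Coptic calendar that is 18 Meshir 1579 AM.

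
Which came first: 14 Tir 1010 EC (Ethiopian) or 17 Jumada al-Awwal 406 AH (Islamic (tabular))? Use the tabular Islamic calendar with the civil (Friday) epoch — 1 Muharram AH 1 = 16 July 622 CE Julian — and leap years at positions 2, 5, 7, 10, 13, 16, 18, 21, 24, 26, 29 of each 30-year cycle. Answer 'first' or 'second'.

The two dates have Julian Day Numbers 2092891 and 2092092 respectively.
Since 2092092 < 2092891, the second date comes first.

second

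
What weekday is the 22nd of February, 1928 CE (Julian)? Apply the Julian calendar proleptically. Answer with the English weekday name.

Tuesday

This is JDN 2425312 (6 March 1928 Gregorian).
Since JDN mod 7 = 1 (0 = Monday), the day is Tuesday.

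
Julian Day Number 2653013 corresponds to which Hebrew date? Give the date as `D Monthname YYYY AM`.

JDN 2653013 is 8 August 2551 in the Gregorian calendar.
In the Hebrew calendar that day is 5 Av 6311 AM.

5 Av 6311 AM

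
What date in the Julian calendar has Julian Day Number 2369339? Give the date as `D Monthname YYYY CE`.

JDN 2369339 is 5 December 1774 in the Gregorian calendar.
In the Julian calendar that day is 24 November 1774 CE.

24 November 1774 CE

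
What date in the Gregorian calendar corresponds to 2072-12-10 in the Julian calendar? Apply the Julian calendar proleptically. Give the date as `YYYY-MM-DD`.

2072-12-23

The Julian–Gregorian offset here is 13 days (Julian trailing).
10 December 2072 Julian + 13 days → 23 December 2072 Gregorian.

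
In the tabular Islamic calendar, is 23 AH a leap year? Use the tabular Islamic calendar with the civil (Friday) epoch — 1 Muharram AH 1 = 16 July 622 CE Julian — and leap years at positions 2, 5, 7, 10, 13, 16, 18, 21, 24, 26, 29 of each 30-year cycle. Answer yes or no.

Year 23 AH is year 23 of its 30-year cycle; leap positions are 2, 5, 7, 10, 13, 16, 18, 21, 24, 26, 29, so it is a common year (354 days).

no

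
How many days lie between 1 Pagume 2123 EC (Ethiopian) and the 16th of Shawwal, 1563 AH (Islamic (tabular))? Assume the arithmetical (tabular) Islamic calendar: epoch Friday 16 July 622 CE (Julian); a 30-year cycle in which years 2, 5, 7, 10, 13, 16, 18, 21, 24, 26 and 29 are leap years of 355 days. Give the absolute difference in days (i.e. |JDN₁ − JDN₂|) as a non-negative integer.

JDN of the first date = 2499641.
JDN of the second date = 2502242.
|2502242 − 2499641| = 2601.

2601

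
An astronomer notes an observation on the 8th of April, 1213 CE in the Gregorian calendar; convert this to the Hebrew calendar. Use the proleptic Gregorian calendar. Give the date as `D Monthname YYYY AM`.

9 Nisan 4973 AM

Julian Day Number of the source date = 2164197.
Converting JDN 2164197 to the Hebrew calendar gives 9 Nisan 4973 AM.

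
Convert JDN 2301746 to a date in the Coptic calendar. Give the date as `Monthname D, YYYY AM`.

JDN 2301746 is 12 November 1589 in the Gregorian calendar.
In the Coptic calendar that day is Hathor 6, 1306 AM.

Hathor 6, 1306 AM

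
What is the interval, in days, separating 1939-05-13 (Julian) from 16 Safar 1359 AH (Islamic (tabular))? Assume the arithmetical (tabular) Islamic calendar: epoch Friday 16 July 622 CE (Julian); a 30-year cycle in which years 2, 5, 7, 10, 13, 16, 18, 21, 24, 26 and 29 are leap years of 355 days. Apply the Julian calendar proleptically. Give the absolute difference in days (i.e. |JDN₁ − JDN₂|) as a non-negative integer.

JDN of the first date = 2429410.
JDN of the second date = 2429715.
|2429715 − 2429410| = 305.

305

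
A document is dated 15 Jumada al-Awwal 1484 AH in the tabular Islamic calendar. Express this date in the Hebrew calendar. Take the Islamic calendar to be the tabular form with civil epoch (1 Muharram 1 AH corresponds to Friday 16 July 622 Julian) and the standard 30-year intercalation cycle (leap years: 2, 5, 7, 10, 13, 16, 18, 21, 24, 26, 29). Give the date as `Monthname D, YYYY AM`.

Both dates share Julian Day Number 2474098; in the Hebrew calendar that is 16 Tishrei 5822 AM.

Tishrei 16, 5822 AM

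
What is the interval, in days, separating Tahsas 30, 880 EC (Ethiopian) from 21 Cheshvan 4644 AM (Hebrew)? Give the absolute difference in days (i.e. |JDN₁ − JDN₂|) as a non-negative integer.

JDN of the first date = 2045395.
JDN of the second date = 2043873.
|2043873 − 2045395| = 1522.

1522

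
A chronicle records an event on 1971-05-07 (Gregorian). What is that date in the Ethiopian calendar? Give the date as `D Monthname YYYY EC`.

Both dates share Julian Day Number 2441079; in the Ethiopian calendar that is 29 Miyazya 1963 EC.

29 Miyazya 1963 EC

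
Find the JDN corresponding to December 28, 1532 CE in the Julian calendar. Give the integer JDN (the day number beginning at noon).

Equivalently 7 January 1533 (proleptic Gregorian).
JDN 2299161 is 15 October 1582 CE (Gregorian); the target day is −18178 days from there, so JDN = 2280983.

2280983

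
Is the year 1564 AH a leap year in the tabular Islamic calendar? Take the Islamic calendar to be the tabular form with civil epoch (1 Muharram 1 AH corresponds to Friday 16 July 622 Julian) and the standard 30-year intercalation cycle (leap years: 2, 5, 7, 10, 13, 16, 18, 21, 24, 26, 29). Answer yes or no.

Year 1564 AH is year 4 of its 30-year cycle; leap positions are 2, 5, 7, 10, 13, 16, 18, 21, 24, 26, 29, so it is a common year (354 days).

no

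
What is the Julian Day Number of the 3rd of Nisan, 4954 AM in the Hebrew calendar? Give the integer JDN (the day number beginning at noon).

2157251

In the proleptic Gregorian calendar the same day is 2 April 1194.
JDN 2299161 is 15 October 1582 CE (Gregorian); the target day is −141910 days from there, so JDN = 2157251.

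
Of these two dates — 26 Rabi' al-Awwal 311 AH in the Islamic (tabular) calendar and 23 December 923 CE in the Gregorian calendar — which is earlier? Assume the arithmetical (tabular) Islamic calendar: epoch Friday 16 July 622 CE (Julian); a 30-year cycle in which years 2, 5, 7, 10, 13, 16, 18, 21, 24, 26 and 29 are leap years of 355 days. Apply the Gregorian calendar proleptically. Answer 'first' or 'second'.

first

Converting both to JDN: 2058378 vs 2058535; the smaller is the first.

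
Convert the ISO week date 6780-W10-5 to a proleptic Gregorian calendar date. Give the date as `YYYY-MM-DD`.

6780-03-07

ISO week 1 of 6780 is the week containing the first Thursday of 6780.
Week 10, day 5 (Friday) lands on 6780-03-07.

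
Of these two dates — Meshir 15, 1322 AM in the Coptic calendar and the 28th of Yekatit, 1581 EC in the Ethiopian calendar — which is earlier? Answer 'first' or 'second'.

second

Converting both to JDN: 2307689 vs 2301493; the smaller is the second.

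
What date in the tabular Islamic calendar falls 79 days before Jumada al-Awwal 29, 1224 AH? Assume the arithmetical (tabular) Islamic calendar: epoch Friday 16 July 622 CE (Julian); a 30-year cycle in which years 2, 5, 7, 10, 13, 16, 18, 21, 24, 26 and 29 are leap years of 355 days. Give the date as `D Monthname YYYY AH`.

The starting date is JDN 2381976; 2381976 − 79 = 2381897.
JDN 2381897 corresponds to 9 Rabi' al-Awwal 1224 AH.

9 Rabi' al-Awwal 1224 AH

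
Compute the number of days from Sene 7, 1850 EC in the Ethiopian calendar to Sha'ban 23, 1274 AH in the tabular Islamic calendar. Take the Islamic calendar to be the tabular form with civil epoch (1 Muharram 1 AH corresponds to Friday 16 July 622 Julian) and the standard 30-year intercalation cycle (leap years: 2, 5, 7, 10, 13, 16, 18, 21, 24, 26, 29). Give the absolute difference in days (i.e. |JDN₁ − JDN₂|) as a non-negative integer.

66

JDN of the first date = 2399844.
JDN of the second date = 2399778.
|2399778 − 2399844| = 66.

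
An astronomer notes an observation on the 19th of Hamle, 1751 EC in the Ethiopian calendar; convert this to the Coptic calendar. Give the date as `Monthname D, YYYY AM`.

Julian Day Number of the source date = 2363726.
Converting JDN 2363726 to the Coptic calendar gives 19 Epip 1475 AM.

Epip 19, 1475 AM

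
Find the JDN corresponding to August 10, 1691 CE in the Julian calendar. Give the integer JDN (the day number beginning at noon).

2338917

Equivalently 20 August 1691 (Gregorian).
JDN 2299161 is 15 October 1582 CE (Gregorian); the target day is +39756 days from there, so JDN = 2338917.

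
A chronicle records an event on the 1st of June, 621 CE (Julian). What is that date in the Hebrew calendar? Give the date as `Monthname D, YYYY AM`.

The source date corresponds to 4 June 621 in the proleptic Gregorian calendar (JDN 1948030).
That day falls on 6 Sivan 4381 AM in the Hebrew calendar.

Sivan 6, 4381 AM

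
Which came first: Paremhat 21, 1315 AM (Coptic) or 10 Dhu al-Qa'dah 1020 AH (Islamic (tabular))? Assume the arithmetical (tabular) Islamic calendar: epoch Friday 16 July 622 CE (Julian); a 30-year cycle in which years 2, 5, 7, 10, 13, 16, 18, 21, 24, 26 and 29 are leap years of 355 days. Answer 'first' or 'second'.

first

Converting both to JDN: 2305168 vs 2309844; the smaller is the first.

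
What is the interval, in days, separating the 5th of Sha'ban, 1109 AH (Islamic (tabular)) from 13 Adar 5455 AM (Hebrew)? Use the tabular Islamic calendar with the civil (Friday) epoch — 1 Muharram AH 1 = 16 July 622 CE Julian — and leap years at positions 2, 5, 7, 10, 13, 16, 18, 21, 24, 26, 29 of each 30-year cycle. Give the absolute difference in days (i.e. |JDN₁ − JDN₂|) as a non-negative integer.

1084

First date → JDN 2341289; second date → JDN 2340205.
The interval is |2341289 − 2340205| = 1084 days.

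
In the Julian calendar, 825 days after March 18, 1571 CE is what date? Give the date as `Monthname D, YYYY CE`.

June 20, 1573 CE

JDN of March 18, 1571 CE = 2294942.
2294942 + 825 = 2295767.
JDN 2295767 in the Julian calendar is June 20, 1573 CE.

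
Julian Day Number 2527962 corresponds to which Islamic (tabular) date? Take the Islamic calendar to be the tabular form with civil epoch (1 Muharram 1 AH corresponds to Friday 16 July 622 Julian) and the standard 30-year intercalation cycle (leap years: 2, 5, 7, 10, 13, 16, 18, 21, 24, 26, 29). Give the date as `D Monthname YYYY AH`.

16 Jumada al-Awwal 1636 AH

The Gregorian equivalent of JDN 2527962 is 23 March 2209.
In the tabular Islamic calendar that day is 16 Jumada al-Awwal 1636 AH.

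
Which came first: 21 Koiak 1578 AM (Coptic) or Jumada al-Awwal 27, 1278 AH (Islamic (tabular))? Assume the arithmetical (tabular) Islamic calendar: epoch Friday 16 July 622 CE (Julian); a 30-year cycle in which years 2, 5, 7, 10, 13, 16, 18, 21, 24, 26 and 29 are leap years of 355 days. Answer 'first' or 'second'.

First date → JDN 2401139; second date → JDN 2401110.
JDN 2401110 < JDN 2401139, so the second date is earlier.

second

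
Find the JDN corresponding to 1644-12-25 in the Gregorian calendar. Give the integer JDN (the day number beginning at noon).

2321878

JDN 2451545 is 1 January 2000 CE (Gregorian); the target day is −129667 days from there, so JDN = 2321878.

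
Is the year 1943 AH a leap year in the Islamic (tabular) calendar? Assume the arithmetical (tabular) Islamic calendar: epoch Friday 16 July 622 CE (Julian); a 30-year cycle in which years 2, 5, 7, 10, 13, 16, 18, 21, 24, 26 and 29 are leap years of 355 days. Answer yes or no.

Year 1943 AH is year 23 of its 30-year cycle; leap positions are 2, 5, 7, 10, 13, 16, 18, 21, 24, 26, 29, so it is a common year (354 days).

no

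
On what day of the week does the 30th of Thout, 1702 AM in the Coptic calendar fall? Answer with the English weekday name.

Equivalently 10 October 1985 Gregorian, JDN 2446349.
JDN 2446349 mod 7 = 3, and JDN 0 was a Monday, so this is a Thursday.

Thursday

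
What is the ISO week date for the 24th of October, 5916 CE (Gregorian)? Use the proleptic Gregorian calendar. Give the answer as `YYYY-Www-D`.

5916-W43-2

The weekday is Tuesday (ISO weekday 2).
That Tuesday belongs to ISO week 43 of ISO year 5916.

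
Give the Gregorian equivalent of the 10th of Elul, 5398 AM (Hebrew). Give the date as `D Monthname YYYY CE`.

20 August 1638 CE

Julian Day Number of the source date = 2319559.
Converting JDN 2319559 to the Gregorian calendar gives 20 August 1638 CE.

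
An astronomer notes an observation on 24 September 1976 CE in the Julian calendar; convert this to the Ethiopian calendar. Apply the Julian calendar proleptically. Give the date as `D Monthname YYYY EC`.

27 Meskerem 1969 EC

Julian Day Number of the source date = 2443059.
Converting JDN 2443059 to the Ethiopian calendar gives 27 Meskerem 1969 EC.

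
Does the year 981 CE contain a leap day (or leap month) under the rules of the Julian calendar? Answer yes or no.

no

981 mod 4 = 1, so it is a common year in the Julian calendar.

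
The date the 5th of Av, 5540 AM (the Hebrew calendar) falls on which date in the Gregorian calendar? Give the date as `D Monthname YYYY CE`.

Julian Day Number of the source date = 2371410.
Converting JDN 2371410 to the Gregorian calendar gives 6 August 1780 CE.

6 August 1780 CE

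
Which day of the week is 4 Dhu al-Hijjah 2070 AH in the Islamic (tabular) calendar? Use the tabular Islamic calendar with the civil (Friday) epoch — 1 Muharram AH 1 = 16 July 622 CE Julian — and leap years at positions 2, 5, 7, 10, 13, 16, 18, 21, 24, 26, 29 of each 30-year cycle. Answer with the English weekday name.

Tuesday

In the Gregorian calendar this is 2 November 2630 (JDN 2681953).
2681953 ≡ 1 (mod 7); counting from Monday = 0 gives Tuesday.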